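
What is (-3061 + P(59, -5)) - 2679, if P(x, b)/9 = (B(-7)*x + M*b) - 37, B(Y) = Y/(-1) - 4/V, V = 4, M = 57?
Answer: -5452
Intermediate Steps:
B(Y) = -1 - Y (B(Y) = Y/(-1) - 4/4 = Y*(-1) - 4*¼ = -Y - 1 = -1 - Y)
P(x, b) = -333 + 54*x + 513*b (P(x, b) = 9*(((-1 - 1*(-7))*x + 57*b) - 37) = 9*(((-1 + 7)*x + 57*b) - 37) = 9*((6*x + 57*b) - 37) = 9*(-37 + 6*x + 57*b) = -333 + 54*x + 513*b)
(-3061 + P(59, -5)) - 2679 = (-3061 + (-333 + 54*59 + 513*(-5))) - 2679 = (-3061 + (-333 + 3186 - 2565)) - 2679 = (-3061 + 288) - 2679 = -2773 - 2679 = -5452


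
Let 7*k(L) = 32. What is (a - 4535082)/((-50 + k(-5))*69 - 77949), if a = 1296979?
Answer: 22666721/567585 ≈ 39.935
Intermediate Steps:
k(L) = 32/7 (k(L) = (⅐)*32 = 32/7)
(a - 4535082)/((-50 + k(-5))*69 - 77949) = (1296979 - 4535082)/((-50 + 32/7)*69 - 77949) = -3238103/(-318/7*69 - 77949) = -3238103/(-21942/7 - 77949) = -3238103/(-567585/7) = -3238103*(-7/567585) = 22666721/567585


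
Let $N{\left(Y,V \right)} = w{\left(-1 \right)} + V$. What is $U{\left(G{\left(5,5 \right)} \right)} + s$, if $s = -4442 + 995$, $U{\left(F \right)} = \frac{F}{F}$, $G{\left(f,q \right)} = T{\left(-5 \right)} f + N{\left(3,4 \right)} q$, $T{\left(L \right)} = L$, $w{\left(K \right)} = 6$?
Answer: $-3446$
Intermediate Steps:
$N{\left(Y,V \right)} = 6 + V$
$G{\left(f,q \right)} = - 5 f + 10 q$ ($G{\left(f,q \right)} = - 5 f + \left(6 + 4\right) q = - 5 f + 10 q$)
$U{\left(F \right)} = 1$
$s = -3447$
$U{\left(G{\left(5,5 \right)} \right)} + s = 1 - 3447 = -3446$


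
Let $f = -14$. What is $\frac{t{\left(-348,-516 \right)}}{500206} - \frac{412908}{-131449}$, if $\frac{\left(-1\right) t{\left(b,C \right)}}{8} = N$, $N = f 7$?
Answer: $\frac{14760151076}{4696541321} \approx 3.1428$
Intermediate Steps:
$N = -98$ ($N = \left(-14\right) 7 = -98$)
$t{\left(b,C \right)} = 784$ ($t{\left(b,C \right)} = \left(-8\right) \left(-98\right) = 784$)
$\frac{t{\left(-348,-516 \right)}}{500206} - \frac{412908}{-131449} = \frac{784}{500206} - \frac{412908}{-131449} = 784 \cdot \frac{1}{500206} - - \frac{412908}{131449} = \frac{56}{35729} + \frac{412908}{131449} = \frac{14760151076}{4696541321}$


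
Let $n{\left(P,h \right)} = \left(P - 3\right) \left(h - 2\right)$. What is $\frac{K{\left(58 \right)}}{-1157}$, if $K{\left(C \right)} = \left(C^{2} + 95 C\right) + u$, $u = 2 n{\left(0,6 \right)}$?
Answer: $- \frac{8850}{1157} \approx -7.6491$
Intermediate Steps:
$n{\left(P,h \right)} = \left(-3 + P\right) \left(-2 + h\right)$
$u = -24$ ($u = 2 \left(6 - 18 - 0 + 0 \cdot 6\right) = 2 \left(6 - 18 + 0 + 0\right) = 2 \left(-12\right) = -24$)
$K{\left(C \right)} = -24 + C^{2} + 95 C$ ($K{\left(C \right)} = \left(C^{2} + 95 C\right) - 24 = -24 + C^{2} + 95 C$)
$\frac{K{\left(58 \right)}}{-1157} = \frac{-24 + 58^{2} + 95 \cdot 58}{-1157} = \left(-24 + 3364 + 5510\right) \left(- \frac{1}{1157}\right) = 8850 \left(- \frac{1}{1157}\right) = - \frac{8850}{1157}$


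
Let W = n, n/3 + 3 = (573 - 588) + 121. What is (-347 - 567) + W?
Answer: -605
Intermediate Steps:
n = 309 (n = -9 + 3*((573 - 588) + 121) = -9 + 3*(-15 + 121) = -9 + 3*106 = -9 + 318 = 309)
W = 309
(-347 - 567) + W = (-347 - 567) + 309 = -914 + 309 = -605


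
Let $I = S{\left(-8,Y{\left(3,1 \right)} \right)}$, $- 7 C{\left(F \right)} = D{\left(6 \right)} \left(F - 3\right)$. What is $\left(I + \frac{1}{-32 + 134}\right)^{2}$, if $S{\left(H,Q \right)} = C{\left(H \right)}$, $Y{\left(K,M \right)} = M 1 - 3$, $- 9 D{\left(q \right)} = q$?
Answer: $\frac{61009}{56644} \approx 1.0771$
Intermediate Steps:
$D{\left(q \right)} = - \frac{q}{9}$
$Y{\left(K,M \right)} = -3 + M$ ($Y{\left(K,M \right)} = M - 3 = -3 + M$)
$C{\left(F \right)} = - \frac{2}{7} + \frac{2 F}{21}$ ($C{\left(F \right)} = - \frac{\left(- \frac{1}{9}\right) 6 \left(F - 3\right)}{7} = - \frac{\left(- \frac{2}{3}\right) \left(-3 + F\right)}{7} = - \frac{2 - \frac{2 F}{3}}{7} = - \frac{2}{7} + \frac{2 F}{21}$)
$S{\left(H,Q \right)} = - \frac{2}{7} + \frac{2 H}{21}$
$I = - \frac{22}{21}$ ($I = - \frac{2}{7} + \frac{2}{21} \left(-8\right) = - \frac{2}{7} - \frac{16}{21} = - \frac{22}{21} \approx -1.0476$)
$\left(I + \frac{1}{-32 + 134}\right)^{2} = \left(- \frac{22}{21} + \frac{1}{-32 + 134}\right)^{2} = \left(- \frac{22}{21} + \frac{1}{102}\right)^{2} = \left(- \frac{247}{238}\right)^{2} = \frac{61009}{56644}$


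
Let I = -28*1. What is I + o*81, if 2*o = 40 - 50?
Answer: -433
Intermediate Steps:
I = -28
o = -5 (o = (40 - 50)/2 = (1/2)*(-10) = -5)
I + o*81 = -28 - 5*81 = -28 - 405 = -433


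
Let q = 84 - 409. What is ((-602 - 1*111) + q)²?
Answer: 1077444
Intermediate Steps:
q = -325
((-602 - 1*111) + q)² = ((-602 - 1*111) - 325)² = ((-602 - 111) - 325)² = (-713 - 325)² = (-1038)² = 1077444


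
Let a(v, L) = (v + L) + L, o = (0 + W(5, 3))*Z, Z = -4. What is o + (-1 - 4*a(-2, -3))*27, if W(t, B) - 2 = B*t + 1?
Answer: 765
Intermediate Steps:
W(t, B) = 3 + B*t (W(t, B) = 2 + (B*t + 1) = 2 + (1 + B*t) = 3 + B*t)
o = -72 (o = (0 + (3 + 3*5))*(-4) = (0 + (3 + 15))*(-4) = (0 + 18)*(-4) = 18*(-4) = -72)
a(v, L) = v + 2*L (a(v, L) = (L + v) + L = v + 2*L)
o + (-1 - 4*a(-2, -3))*27 = -72 + (-1 - 4*(-2 + 2*(-3)))*27 = -72 + (-1 - 4*(-2 - 6))*27 = -72 + (-1 - 4*(-8))*27 = -72 + (-1 + 32)*27 = -72 + 31*27 = -72 + 837 = 765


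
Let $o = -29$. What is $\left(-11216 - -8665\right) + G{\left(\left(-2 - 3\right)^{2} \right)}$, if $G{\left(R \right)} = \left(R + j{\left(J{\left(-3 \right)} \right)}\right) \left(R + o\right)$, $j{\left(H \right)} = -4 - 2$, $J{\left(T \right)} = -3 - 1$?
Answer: $-2627$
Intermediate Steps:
$J{\left(T \right)} = -4$ ($J{\left(T \right)} = -3 - 1 = -4$)
$j{\left(H \right)} = -6$
$G{\left(R \right)} = \left(-29 + R\right) \left(-6 + R\right)$ ($G{\left(R \right)} = \left(R - 6\right) \left(R - 29\right) = \left(-6 + R\right) \left(-29 + R\right) = \left(-29 + R\right) \left(-6 + R\right)$)
$\left(-11216 - -8665\right) + G{\left(\left(-2 - 3\right)^{2} \right)} = \left(-11216 - -8665\right) + \left(174 + \left(\left(-2 - 3\right)^{2}\right)^{2} - 35 \left(-2 - 3\right)^{2}\right) = \left(-11216 + 8665\right) + \left(174 + \left(\left(-5\right)^{2}\right)^{2} - 35 \left(-5\right)^{2}\right) = -2551 + \left(174 + 25^{2} - 875\right) = -2551 + \left(174 + 625 - 875\right) = -2551 - 76 = -2627$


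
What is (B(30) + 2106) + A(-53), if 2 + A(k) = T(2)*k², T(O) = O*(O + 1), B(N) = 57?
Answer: 19015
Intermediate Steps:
T(O) = O*(1 + O)
A(k) = -2 + 6*k² (A(k) = -2 + (2*(1 + 2))*k² = -2 + (2*3)*k² = -2 + 6*k²)
(B(30) + 2106) + A(-53) = (57 + 2106) + (-2 + 6*(-53)²) = 2163 + (-2 + 6*2809) = 2163 + (-2 + 16854) = 2163 + 16852 = 19015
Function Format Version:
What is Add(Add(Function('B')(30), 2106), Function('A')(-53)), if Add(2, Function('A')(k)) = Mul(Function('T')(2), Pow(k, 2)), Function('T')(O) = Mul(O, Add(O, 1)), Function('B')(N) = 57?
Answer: 19015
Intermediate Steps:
Function('T')(O) = Mul(O, Add(1, O))
Function('A')(k) = Add(-2, Mul(6, Pow(k, 2))) (Function('A')(k) = Add(-2, Mul(Mul(2, Add(1, 2)), Pow(k, 2))) = Add(-2, Mul(Mul(2, 3), Pow(k, 2))) = Add(-2, Mul(6, Pow(k, 2))))
Add(Add(Function('B')(30), 2106), Function('A')(-53)) = Add(Add(57, 2106), Add(-2, Mul(6, Pow(-53, 2)))) = Add(2163, Add(-2, Mul(6, 2809))) = Add(2163, Add(-2, 16854)) = Add(2163, 16852) = 19015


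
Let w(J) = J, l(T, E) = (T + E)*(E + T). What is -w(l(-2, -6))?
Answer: -64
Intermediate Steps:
l(T, E) = (E + T)² (l(T, E) = (E + T)*(E + T) = (E + T)²)
-w(l(-2, -6)) = -(-6 - 2)² = -1*(-8)² = -1*64 = -64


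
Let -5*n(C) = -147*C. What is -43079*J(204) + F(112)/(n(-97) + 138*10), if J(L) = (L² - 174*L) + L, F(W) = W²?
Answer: -2004824177684/7359 ≈ -2.7243e+8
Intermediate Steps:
n(C) = 147*C/5 (n(C) = -(-147)*C/5 = 147*C/5)
J(L) = L² - 173*L
-43079*J(204) + F(112)/(n(-97) + 138*10) = -43079*204*(-173 + 204) + 112²/((147/5)*(-97) + 138*10) = -43079*204*31 + 12544/(-14259/5 + 1380) = -43079/(1/6324) + 12544/(-7359/5) = -43079/1/6324 + 12544*(-5/7359) = -43079*6324 - 62720/7359 = -272431596 - 62720/7359 = -2004824177684/7359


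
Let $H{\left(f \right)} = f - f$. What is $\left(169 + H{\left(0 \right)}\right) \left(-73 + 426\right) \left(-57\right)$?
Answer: $-3400449$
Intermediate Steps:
$H{\left(f \right)} = 0$
$\left(169 + H{\left(0 \right)}\right) \left(-73 + 426\right) \left(-57\right) = \left(169 + 0\right) \left(-73 + 426\right) \left(-57\right) = 169 \cdot 353 \left(-57\right) = 59657 \left(-57\right) = -3400449$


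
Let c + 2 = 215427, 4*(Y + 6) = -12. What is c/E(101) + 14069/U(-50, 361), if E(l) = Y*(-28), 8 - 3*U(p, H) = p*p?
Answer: 9396481/11214 ≈ 837.92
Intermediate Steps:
U(p, H) = 8/3 - p²/3 (U(p, H) = 8/3 - p*p/3 = 8/3 - p²/3)
Y = -9 (Y = -6 + (¼)*(-12) = -6 - 3 = -9)
E(l) = 252 (E(l) = -9*(-28) = 252)
c = 215425 (c = -2 + 215427 = 215425)
c/E(101) + 14069/U(-50, 361) = 215425/252 + 14069/(8/3 - ⅓*(-50)²) = 215425*(1/252) + 14069/(8/3 - ⅓*2500) = 30775/36 + 14069/(8/3 - 2500/3) = 30775/36 + 14069/(-2492/3) = 30775/36 + 14069*(-3/2492) = 30775/36 - 42207/2492 = 9396481/11214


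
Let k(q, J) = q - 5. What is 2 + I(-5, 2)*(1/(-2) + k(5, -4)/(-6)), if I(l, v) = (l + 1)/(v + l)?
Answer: 4/3 ≈ 1.3333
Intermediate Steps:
I(l, v) = (1 + l)/(l + v)
k(q, J) = -5 + q
2 + I(-5, 2)*(1/(-2) + k(5, -4)/(-6)) = 2 + ((1 - 5)/(-5 + 2))*(1/(-2) + (-5 + 5)/(-6)) = 2 + (-4/(-3))*(1*(-½) + 0*(-⅙)) = 2 + (-⅓*(-4))*(-½ + 0) = 2 + (4/3)*(-½) = 2 - ⅔ = 4/3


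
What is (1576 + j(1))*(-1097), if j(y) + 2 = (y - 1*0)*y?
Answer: -1727775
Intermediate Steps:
j(y) = -2 + y² (j(y) = -2 + (y - 1*0)*y = -2 + (y + 0)*y = -2 + y*y = -2 + y²)
(1576 + j(1))*(-1097) = (1576 + (-2 + 1²))*(-1097) = (1576 + (-2 + 1))*(-1097) = (1576 - 1)*(-1097) = 1575*(-1097) = -1727775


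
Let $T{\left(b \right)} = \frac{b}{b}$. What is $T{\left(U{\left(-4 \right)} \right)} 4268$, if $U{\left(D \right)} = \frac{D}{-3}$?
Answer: $4268$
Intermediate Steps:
$U{\left(D \right)} = - \frac{D}{3}$ ($U{\left(D \right)} = D \left(- \frac{1}{3}\right) = - \frac{D}{3}$)
$T{\left(b \right)} = 1$
$T{\left(U{\left(-4 \right)} \right)} 4268 = 1 \cdot 4268 = 4268$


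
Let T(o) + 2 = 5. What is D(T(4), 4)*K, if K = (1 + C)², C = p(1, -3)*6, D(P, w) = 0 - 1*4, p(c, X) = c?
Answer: -196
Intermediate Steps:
T(o) = 3 (T(o) = -2 + 5 = 3)
D(P, w) = -4 (D(P, w) = 0 - 4 = -4)
C = 6 (C = 1*6 = 6)
K = 49 (K = (1 + 6)² = 7² = 49)
D(T(4), 4)*K = -4*49 = -196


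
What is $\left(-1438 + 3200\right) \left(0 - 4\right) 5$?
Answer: $-35240$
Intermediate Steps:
$\left(-1438 + 3200\right) \left(0 - 4\right) 5 = 1762 \left(\left(-4\right) 5\right) = 1762 \left(-20\right) = -35240$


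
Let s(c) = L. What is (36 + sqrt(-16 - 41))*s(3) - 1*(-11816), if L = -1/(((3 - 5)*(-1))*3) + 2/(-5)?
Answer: 58978/5 - 17*I*sqrt(57)/30 ≈ 11796.0 - 4.2782*I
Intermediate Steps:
L = -17/30 (L = -1/(-2*(-1)*3) + 2*(-1/5) = -1/(2*3) - 2/5 = -1/6 - 2/5 = -17/30 ≈ -0.56667)
s(c) = -17/30
(36 + sqrt(-16 - 41))*s(3) - 1*(-11816) = (36 + sqrt(-16 - 41))*(-17/30) - 1*(-11816) = (36 + sqrt(-57))*(-17/30) + 11816 = (36 + I*sqrt(57))*(-17/30) + 11816 = (-102/5 - 17*I*sqrt(57)/30) + 11816 = 58978/5 - 17*I*sqrt(57)/30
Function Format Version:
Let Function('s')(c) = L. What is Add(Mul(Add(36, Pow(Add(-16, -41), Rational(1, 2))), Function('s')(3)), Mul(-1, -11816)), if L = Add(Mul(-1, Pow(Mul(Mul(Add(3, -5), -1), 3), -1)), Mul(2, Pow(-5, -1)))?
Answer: Add(Rational(58978, 5), Mul(Rational(-17, 30), I, Pow(57, Rational(1, 2)))) ≈ Add(11796., Mul(-4.2782, I))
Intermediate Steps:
L = Rational(-17, 30) (L = Add(Mul(-1, Pow(Mul(Mul(-2, -1), 3), -1)), Mul(2, Rational(-1, 5))) = Add(Mul(-1, Pow(Mul(2, 3), -1)), Rational(-2, 5)) = Add(Mul(-1, Pow(6, -1)), Rational(-2, 5)) = Add(Mul(-1, Rational(1, 6)), Rational(-2, 5)) = Add(Rational(-1, 6), Rational(-2, 5)) = Rational(-17, 30) ≈ -0.56667)
Function('s')(c) = Rational(-17, 30)
Add(Mul(Add(36, Pow(Add(-16, -41), Rational(1, 2))), Function('s')(3)), Mul(-1, -11816)) = Add(Mul(Add(36, Pow(Add(-16, -41), Rational(1, 2))), Rational(-17, 30)), Mul(-1, -11816)) = Add(Mul(Add(36, Pow(-57, Rational(1, 2))), Rational(-17, 30)), 11816) = Add(Mul(Add(36, Mul(I, Pow(57, Rational(1, 2)))), Rational(-17, 30)), 11816) = Add(Add(Rational(-102, 5), Mul(Rational(-17, 30), I, Pow(57, Rational(1, 2)))), 11816) = Add(Rational(58978, 5), Mul(Rational(-17, 30), I, Pow(57, Rational(1, 2))))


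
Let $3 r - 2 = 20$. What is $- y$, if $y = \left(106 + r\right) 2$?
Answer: $- \frac{680}{3} \approx -226.67$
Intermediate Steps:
$r = \frac{22}{3}$ ($r = \frac{2}{3} + \frac{1}{3} \cdot 20 = \frac{2}{3} + \frac{20}{3} = \frac{22}{3} \approx 7.3333$)
$y = \frac{680}{3}$ ($y = \left(106 + \frac{22}{3}\right) 2 = \frac{340}{3} \cdot 2 = \frac{680}{3} \approx 226.67$)
$- y = \left(-1\right) \frac{680}{3} = - \frac{680}{3}$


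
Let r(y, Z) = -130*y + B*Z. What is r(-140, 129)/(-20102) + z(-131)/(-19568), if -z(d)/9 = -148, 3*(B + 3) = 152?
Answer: -62904637/49169492 ≈ -1.2793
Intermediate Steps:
B = 143/3 (B = -3 + (⅓)*152 = -3 + 152/3 = 143/3 ≈ 47.667)
z(d) = 1332 (z(d) = -9*(-148) = 1332)
r(y, Z) = -130*y + 143*Z/3
r(-140, 129)/(-20102) + z(-131)/(-19568) = (-130*(-140) + (143/3)*129)/(-20102) + 1332/(-19568) = (18200 + 6149)*(-1/20102) + 1332*(-1/19568) = 24349*(-1/20102) - 333/4892 = -24349/20102 - 333/4892 = -62904637/49169492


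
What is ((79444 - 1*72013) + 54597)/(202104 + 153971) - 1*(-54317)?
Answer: 19340987803/356075 ≈ 54317.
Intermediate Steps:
((79444 - 1*72013) + 54597)/(202104 + 153971) - 1*(-54317) = ((79444 - 72013) + 54597)/356075 + 54317 = (7431 + 54597)*(1/356075) + 54317 = 62028*(1/356075) + 54317 = 62028/356075 + 54317 = 19340987803/356075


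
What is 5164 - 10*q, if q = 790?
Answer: -2736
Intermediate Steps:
5164 - 10*q = 5164 - 10*790 = 5164 - 7900 = -2736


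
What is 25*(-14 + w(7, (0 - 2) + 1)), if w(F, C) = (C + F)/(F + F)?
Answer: -2375/7 ≈ -339.29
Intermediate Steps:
w(F, C) = (C + F)/(2*F) (w(F, C) = (C + F)/((2*F)) = (C + F)*(1/(2*F)) = (C + F)/(2*F))
25*(-14 + w(7, (0 - 2) + 1)) = 25*(-14 + (½)*(((0 - 2) + 1) + 7)/7) = 25*(-14 + (½)*(⅐)*((-2 + 1) + 7)) = 25*(-14 + (½)*(⅐)*(-1 + 7)) = 25*(-14 + (½)*(⅐)*6) = 25*(-14 + 3/7) = 25*(-95/7) = -2375/7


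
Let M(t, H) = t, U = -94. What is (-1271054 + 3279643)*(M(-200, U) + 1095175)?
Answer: 2199354740275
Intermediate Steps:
(-1271054 + 3279643)*(M(-200, U) + 1095175) = (-1271054 + 3279643)*(-200 + 1095175) = 2008589*1094975 = 2199354740275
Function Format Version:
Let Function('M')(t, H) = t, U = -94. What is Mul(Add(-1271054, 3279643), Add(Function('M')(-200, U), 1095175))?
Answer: 2199354740275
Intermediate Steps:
Mul(Add(-1271054, 3279643), Add(Function('M')(-200, U), 1095175)) = Mul(Add(-1271054, 3279643), Add(-200, 1095175)) = Mul(2008589, 1094975) = 2199354740275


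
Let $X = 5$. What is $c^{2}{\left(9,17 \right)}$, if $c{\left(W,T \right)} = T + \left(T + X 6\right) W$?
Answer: $193600$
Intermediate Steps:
$c{\left(W,T \right)} = T + W \left(30 + T\right)$ ($c{\left(W,T \right)} = T + \left(T + 5 \cdot 6\right) W = T + \left(T + 30\right) W = T + \left(30 + T\right) W = T + W \left(30 + T\right)$)
$c^{2}{\left(9,17 \right)} = \left(17 + 30 \cdot 9 + 17 \cdot 9\right)^{2} = \left(17 + 270 + 153\right)^{2} = 440^{2} = 193600$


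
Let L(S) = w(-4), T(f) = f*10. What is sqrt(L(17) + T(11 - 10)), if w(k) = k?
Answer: sqrt(6) ≈ 2.4495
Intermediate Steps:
T(f) = 10*f
L(S) = -4
sqrt(L(17) + T(11 - 10)) = sqrt(-4 + 10*(11 - 10)) = sqrt(-4 + 10*1) = sqrt(-4 + 10) = sqrt(6)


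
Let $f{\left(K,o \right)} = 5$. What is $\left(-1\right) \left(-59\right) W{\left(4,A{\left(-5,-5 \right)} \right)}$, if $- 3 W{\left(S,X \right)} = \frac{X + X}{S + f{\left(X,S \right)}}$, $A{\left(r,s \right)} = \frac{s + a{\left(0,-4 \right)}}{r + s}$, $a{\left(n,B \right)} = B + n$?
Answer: $- \frac{59}{15} \approx -3.9333$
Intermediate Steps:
$A{\left(r,s \right)} = \frac{-4 + s}{r + s}$ ($A{\left(r,s \right)} = \frac{s + \left(-4 + 0\right)}{r + s} = \frac{s - 4}{r + s} = \frac{-4 + s}{r + s}$)
$W{\left(S,X \right)} = - \frac{2 X}{3 \left(5 + S\right)}$ ($W{\left(S,X \right)} = - \frac{\left(X + X\right) \frac{1}{S + 5}}{3} = - \frac{2 X \frac{1}{5 + S}}{3} = - \frac{2 X}{3 \left(5 + S\right)}$)
$\left(-1\right) \left(-59\right) W{\left(4,A{\left(-5,-5 \right)} \right)} = \left(-1\right) \left(-59\right) \left(- \frac{2 \frac{-4 - 5}{-5 - 5}}{15 + 3 \cdot 4}\right) = 59 \left(- \frac{2 \frac{1}{-10} \left(-9\right)}{15 + 12}\right) = 59 \left(- \frac{2 \left(\left(- \frac{1}{10}\right) \left(-9\right)\right)}{27}\right) = 59 \left(\left(-2\right) \frac{9}{10} \cdot \frac{1}{27}\right) = 59 \left(- \frac{1}{15}\right) = - \frac{59}{15}$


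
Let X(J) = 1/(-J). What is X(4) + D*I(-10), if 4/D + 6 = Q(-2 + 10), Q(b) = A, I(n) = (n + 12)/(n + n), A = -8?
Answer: -31/140 ≈ -0.22143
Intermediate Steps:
I(n) = (12 + n)/(2*n) (I(n) = (12 + n)/((2*n)) = (12 + n)*(1/(2*n)) = (12 + n)/(2*n))
Q(b) = -8
X(J) = -1/J
D = -2/7 (D = 4/(-6 - 8) = 4/(-14) = 4*(-1/14) = -2/7 ≈ -0.28571)
X(4) + D*I(-10) = -1/4 - (12 - 10)/(7*(-10)) = -1*1/4 - (-1)*2/(7*10) = -1/4 - 2/7*(-1/10) = -1/4 + 1/35 = -31/140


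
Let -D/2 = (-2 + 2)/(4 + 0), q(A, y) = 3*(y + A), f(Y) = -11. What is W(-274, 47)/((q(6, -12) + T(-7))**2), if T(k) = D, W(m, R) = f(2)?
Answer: -11/324 ≈ -0.033951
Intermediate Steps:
W(m, R) = -11
q(A, y) = 3*A + 3*y (q(A, y) = 3*(A + y) = 3*A + 3*y)
D = 0 (D = -2*(-2 + 2)/(4 + 0) = -0/4 = -2*0 = 0)
T(k) = 0
W(-274, 47)/((q(6, -12) + T(-7))**2) = -11/((3*6 + 3*(-12)) + 0)**2 = -11/((18 - 36) + 0)**2 = -11/(-18 + 0)**2 = -11/((-18)**2) = -11/324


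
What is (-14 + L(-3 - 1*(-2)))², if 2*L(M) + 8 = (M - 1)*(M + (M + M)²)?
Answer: 441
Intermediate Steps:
L(M) = -4 + (-1 + M)*(M + 4*M²)/2 (L(M) = -4 + ((M - 1)*(M + (M + M)²))/2 = -4 + ((-1 + M)*(M + (2*M)²))/2 = -4 + ((-1 + M)*(M + 4*M²))/2 = -4 + (-1 + M)*(M + 4*M²)/2)
(-14 + L(-3 - 1*(-2)))² = (-14 + (-4 + 2*(-3 - 1*(-2))³ - 3*(-3 - 1*(-2))²/2 - (-3 - 1*(-2))/2))² = (-14 + (-4 + 2*(-3 + 2)³ - 3*(-3 + 2)²/2 - (-3 + 2)/2))² = (-14 + (-4 + 2*(-1)³ - 3/2*(-1)² - ½*(-1)))² = (-14 + (-4 + 2*(-1) - 3/2*1 + ½))² = (-14 + (-4 - 2 - 3/2 + ½))² = (-14 - 7)² = (-21)² = 441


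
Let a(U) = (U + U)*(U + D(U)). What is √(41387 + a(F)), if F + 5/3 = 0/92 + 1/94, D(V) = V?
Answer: 2*√205758259/141 ≈ 203.46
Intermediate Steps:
F = -467/282 (F = -5/3 + (0/92 + 1/94) = -5/3 + (0*(1/92) + 1*(1/94)) = -5/3 + (0 + 1/94) = -5/3 + 1/94 = -467/282 ≈ -1.6560)
a(U) = 4*U² (a(U) = (U + U)*(U + U) = (2*U)*(2*U) = 4*U²)
√(41387 + a(F)) = √(41387 + 4*(-467/282)²) = √(41387 + 4*(218089/79524)) = √(41387 + 218089/19881) = √(823033036/19881) = 2*√205758259/141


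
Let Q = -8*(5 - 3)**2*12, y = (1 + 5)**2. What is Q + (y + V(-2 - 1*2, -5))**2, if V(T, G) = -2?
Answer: 772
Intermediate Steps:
y = 36 (y = 6**2 = 36)
Q = -384 (Q = -8*2**2*12 = -8*4*12 = -32*12 = -384)
Q + (y + V(-2 - 1*2, -5))**2 = -384 + (36 - 2)**2 = -384 + 34**2 = -384 + 1156 = 772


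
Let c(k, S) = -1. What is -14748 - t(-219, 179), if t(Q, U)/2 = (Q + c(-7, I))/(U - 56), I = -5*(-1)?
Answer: -1813564/123 ≈ -14744.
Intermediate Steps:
I = 5
t(Q, U) = 2*(-1 + Q)/(-56 + U) (t(Q, U) = 2*((Q - 1)/(U - 56)) = 2*((-1 + Q)/(-56 + U)) = 2*(-1 + Q)/(-56 + U))
-14748 - t(-219, 179) = -14748 - 2*(-1 - 219)/(-56 + 179) = -14748 - 2*(-220)/123 = -14748 - 1*(-440/123) = -14748 + 440/123 = -1813564/123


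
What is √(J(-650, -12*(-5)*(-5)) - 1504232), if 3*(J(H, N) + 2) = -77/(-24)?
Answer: I*√216609542/12 ≈ 1226.5*I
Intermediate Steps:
J(H, N) = -67/72 (J(H, N) = -2 + (-77/(-24))/3 = -2 + (-1/24*(-77))/3 = -2 + (⅓)*(77/24) = -2 + 77/72 = -67/72)
√(J(-650, -12*(-5)*(-5)) - 1504232) = √(-67/72 - 1504232) = √(-108304771/72) = I*√216609542/12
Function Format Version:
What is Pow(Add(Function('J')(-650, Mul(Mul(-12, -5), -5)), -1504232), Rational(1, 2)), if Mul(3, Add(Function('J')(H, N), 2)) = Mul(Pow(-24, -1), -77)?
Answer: Mul(Rational(1, 12), I, Pow(216609542, Rational(1, 2))) ≈ Mul(1226.5, I)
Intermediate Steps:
Function('J')(H, N) = Rational(-67, 72) (Function('J')(H, N) = Add(-2, Mul(Rational(1, 3), Mul(Pow(-24, -1), -77))) = Add(-2, Mul(Rational(1, 3), Mul(Rational(-1, 24), -77))) = Add(-2, Mul(Rational(1, 3), Rational(77, 24))) = Add(-2, Rational(77, 72)) = Rational(-67, 72))
Pow(Add(Function('J')(-650, Mul(Mul(-12, -5), -5)), -1504232), Rational(1, 2)) = Pow(Add(Rational(-67, 72), -1504232), Rational(1, 2)) = Pow(Rational(-108304771, 72), Rational(1, 2)) = Mul(Rational(1, 12), I, Pow(216609542, Rational(1, 2)))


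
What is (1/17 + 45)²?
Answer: 586756/289 ≈ 2030.3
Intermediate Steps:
(1/17 + 45)² = (766/17)² = 586756/289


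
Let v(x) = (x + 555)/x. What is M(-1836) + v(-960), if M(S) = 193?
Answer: 12379/64 ≈ 193.42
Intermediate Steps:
v(x) = (555 + x)/x
M(-1836) + v(-960) = 193 + (555 - 960)/(-960) = 193 - 1/960*(-405) = 193 + 27/64 = 12379/64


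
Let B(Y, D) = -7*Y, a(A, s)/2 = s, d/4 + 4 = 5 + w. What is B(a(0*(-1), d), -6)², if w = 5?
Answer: 112896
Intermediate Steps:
d = 24 (d = -16 + 4*(5 + 5) = -16 + 4*10 = -16 + 40 = 24)
a(A, s) = 2*s
B(a(0*(-1), d), -6)² = (-14*24)² = (-7*48)² = (-336)² = 112896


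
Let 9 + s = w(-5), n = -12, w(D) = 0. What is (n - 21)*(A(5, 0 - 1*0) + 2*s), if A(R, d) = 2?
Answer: 528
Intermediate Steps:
s = -9 (s = -9 + 0 = -9)
(n - 21)*(A(5, 0 - 1*0) + 2*s) = (-12 - 21)*(2 + 2*(-9)) = -33*(2 - 18) = -33*(-16) = 528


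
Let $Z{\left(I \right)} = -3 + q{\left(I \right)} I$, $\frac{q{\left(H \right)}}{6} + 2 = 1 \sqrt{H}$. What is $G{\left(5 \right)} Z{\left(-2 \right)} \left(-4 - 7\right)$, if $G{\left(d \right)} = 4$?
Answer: $-924 + 528 i \sqrt{2} \approx -924.0 + 746.71 i$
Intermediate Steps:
$q{\left(H \right)} = -12 + 6 \sqrt{H}$ ($q{\left(H \right)} = -12 + 6 \cdot 1 \sqrt{H} = -12 + 6 \sqrt{H}$)
$Z{\left(I \right)} = -3 + I \left(-12 + 6 \sqrt{I}\right)$ ($Z{\left(I \right)} = -3 + \left(-12 + 6 \sqrt{I}\right) I = -3 + I \left(-12 + 6 \sqrt{I}\right)$)
$G{\left(5 \right)} Z{\left(-2 \right)} \left(-4 - 7\right) = 4 \left(-3 - -24 + 6 \left(-2\right)^{\frac{3}{2}}\right) \left(-4 - 7\right) = 4 \left(-3 + 24 + 6 \left(- 2 i \sqrt{2}\right)\right) \left(-4 - 7\right) = 4 \left(-3 + 24 - 12 i \sqrt{2}\right) \left(-11\right) = 4 \left(21 - 12 i \sqrt{2}\right) \left(-11\right) = \left(84 - 48 i \sqrt{2}\right) \left(-11\right) = -924 + 528 i \sqrt{2}$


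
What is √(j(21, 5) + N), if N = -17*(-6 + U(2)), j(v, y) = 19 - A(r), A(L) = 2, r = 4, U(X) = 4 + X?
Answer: √17 ≈ 4.1231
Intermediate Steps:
j(v, y) = 17 (j(v, y) = 19 - 1*2 = 19 - 2 = 17)
N = 0 (N = -17*(-6 + (4 + 2)) = -17*(-6 + 6) = -17*0 = 0)
√(j(21, 5) + N) = √(17 + 0) = √17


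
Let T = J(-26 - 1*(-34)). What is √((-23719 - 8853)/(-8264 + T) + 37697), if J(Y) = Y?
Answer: √10038102879/516 ≈ 194.17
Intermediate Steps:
T = 8 (T = -26 - 1*(-34) = -26 + 34 = 8)
√((-23719 - 8853)/(-8264 + T) + 37697) = √((-23719 - 8853)/(-8264 + 8) + 37697) = √(-32572/(-8256) + 37697) = √(-32572*(-1/8256) + 37697) = √(8143/2064 + 37697) = √(77814751/2064) = √10038102879/516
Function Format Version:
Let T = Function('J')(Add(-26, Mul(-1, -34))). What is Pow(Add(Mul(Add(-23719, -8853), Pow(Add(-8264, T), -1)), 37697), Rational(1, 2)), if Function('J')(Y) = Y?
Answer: Mul(Rational(1, 516), Pow(10038102879, Rational(1, 2))) ≈ 194.17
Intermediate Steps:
T = 8 (T = Add(-26, Mul(-1, -34)) = Add(-26, 34) = 8)
Pow(Add(Mul(Add(-23719, -8853), Pow(Add(-8264, T), -1)), 37697), Rational(1, 2)) = Pow(Add(Mul(Add(-23719, -8853), Pow(Add(-8264, 8), -1)), 37697), Rational(1, 2)) = Pow(Add(Mul(-32572, Pow(-8256, -1)), 37697), Rational(1, 2)) = Pow(Add(Mul(-32572, Rational(-1, 8256)), 37697), Rational(1, 2)) = Pow(Add(Rational(8143, 2064), 37697), Rational(1, 2)) = Pow(Rational(77814751, 2064), Rational(1, 2)) = Mul(Rational(1, 516), Pow(10038102879, Rational(1, 2)))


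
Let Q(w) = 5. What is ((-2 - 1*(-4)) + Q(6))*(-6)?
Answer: -42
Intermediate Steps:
((-2 - 1*(-4)) + Q(6))*(-6) = ((-2 - 1*(-4)) + 5)*(-6) = ((-2 + 4) + 5)*(-6) = (2 + 5)*(-6) = 7*(-6) = -42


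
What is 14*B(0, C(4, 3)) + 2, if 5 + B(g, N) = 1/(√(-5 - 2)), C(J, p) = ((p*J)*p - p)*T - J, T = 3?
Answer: -68 - 2*I*√7 ≈ -68.0 - 5.2915*I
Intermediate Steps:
C(J, p) = -J - 3*p + 3*J*p² (C(J, p) = ((p*J)*p - p)*3 - J = ((J*p)*p - p)*3 - J = (J*p² - p)*3 - J = (-p + J*p²)*3 - J = (-3*p + 3*J*p²) - J = -J - 3*p + 3*J*p²)
B(g, N) = -5 - I*√7/7 (B(g, N) = -5 + 1/(√(-5 - 2)) = -5 + 1/(√(-7)) = -5 + 1/(I*√7) = -5 - I*√7/7)
14*B(0, C(4, 3)) + 2 = 14*(-5 - I*√7/7) + 2 = (-70 - 2*I*√7) + 2 = -68 - 2*I*√7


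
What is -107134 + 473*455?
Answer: 108081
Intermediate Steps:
-107134 + 473*455 = -107134 + 215215 = 108081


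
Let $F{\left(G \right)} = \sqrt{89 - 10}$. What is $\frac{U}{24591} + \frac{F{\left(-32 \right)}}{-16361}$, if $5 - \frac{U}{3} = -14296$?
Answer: $\frac{2043}{1171} - \frac{\sqrt{79}}{16361} \approx 1.7441$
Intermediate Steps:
$U = 42903$ ($U = 15 - -42888 = 15 + 42888 = 42903$)
$F{\left(G \right)} = \sqrt{79}$
$\frac{U}{24591} + \frac{F{\left(-32 \right)}}{-16361} = \frac{42903}{24591} + \frac{\sqrt{79}}{-16361} = 42903 \cdot \frac{1}{24591} + \sqrt{79} \left(- \frac{1}{16361}\right) = \frac{2043}{1171} - \frac{\sqrt{79}}{16361}$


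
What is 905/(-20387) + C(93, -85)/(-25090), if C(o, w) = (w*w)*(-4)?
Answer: 56647785/51150983 ≈ 1.1075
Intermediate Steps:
C(o, w) = -4*w² (C(o, w) = w²*(-4) = -4*w²)
905/(-20387) + C(93, -85)/(-25090) = 905/(-20387) - 4*(-85)²/(-25090) = 905*(-1/20387) - 4*7225*(-1/25090) = -905/20387 - 28900*(-1/25090) = -905/20387 + 2890/2509 = 56647785/51150983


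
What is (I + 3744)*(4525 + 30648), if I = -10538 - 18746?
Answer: -898318420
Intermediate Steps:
I = -29284
(I + 3744)*(4525 + 30648) = (-29284 + 3744)*(4525 + 30648) = -25540*35173 = -898318420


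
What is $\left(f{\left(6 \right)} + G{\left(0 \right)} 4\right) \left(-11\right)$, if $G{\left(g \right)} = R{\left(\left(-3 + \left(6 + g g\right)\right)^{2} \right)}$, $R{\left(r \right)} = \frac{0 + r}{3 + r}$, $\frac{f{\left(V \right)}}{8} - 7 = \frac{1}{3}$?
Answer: $- \frac{2035}{3} \approx -678.33$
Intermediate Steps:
$f{\left(V \right)} = \frac{176}{3}$ ($f{\left(V \right)} = 56 + \frac{8}{3} = \frac{176}{3}$)
$R{\left(r \right)} = \frac{r}{3 + r}$
$G{\left(g \right)} = \frac{\left(3 + g^{2}\right)^{2}}{3 + \left(3 + g^{2}\right)^{2}}$ ($G{\left(g \right)} = \frac{\left(-3 + \left(6 + g g\right)\right)^{2}}{3 + \left(-3 + \left(6 + g g\right)\right)^{2}} = \frac{\left(-3 + \left(6 + g^{2}\right)\right)^{2}}{3 + \left(-3 + \left(6 + g^{2}\right)\right)^{2}} = \frac{\left(3 + g^{2}\right)^{2}}{3 + \left(3 + g^{2}\right)^{2}}$)
$\left(f{\left(6 \right)} + G{\left(0 \right)} 4\right) \left(-11\right) = \left(\frac{176}{3} + \frac{\left(3 + 0^{2}\right)^{2}}{3 + \left(3 + 0^{2}\right)^{2}} \cdot 4\right) \left(-11\right) = \left(\frac{176}{3} + \frac{\left(3 + 0\right)^{2}}{3 + \left(3 + 0\right)^{2}} \cdot 4\right) \left(-11\right) = \left(\frac{176}{3} + \frac{3^{2}}{3 + 3^{2}} \cdot 4\right) \left(-11\right) = \left(\frac{176}{3} + \frac{9}{3 + 9} \cdot 4\right) \left(-11\right) = \left(\frac{176}{3} + \frac{9}{12} \cdot 4\right) \left(-11\right) = \left(\frac{176}{3} + 9 \cdot \frac{1}{12} \cdot 4\right) \left(-11\right) = \left(\frac{176}{3} + \frac{3}{4} \cdot 4\right) \left(-11\right) = \left(\frac{176}{3} + 3\right) \left(-11\right) = \frac{185}{3} \left(-11\right) = - \frac{2035}{3}$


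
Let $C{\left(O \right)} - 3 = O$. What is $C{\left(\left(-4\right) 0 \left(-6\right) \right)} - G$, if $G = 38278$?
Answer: $-38275$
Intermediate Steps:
$C{\left(O \right)} = 3 + O$
$C{\left(\left(-4\right) 0 \left(-6\right) \right)} - G = \left(3 + \left(-4\right) 0 \left(-6\right)\right) - 38278 = \left(3 + 0 \left(-6\right)\right) - 38278 = \left(3 + 0\right) - 38278 = 3 - 38278 = -38275$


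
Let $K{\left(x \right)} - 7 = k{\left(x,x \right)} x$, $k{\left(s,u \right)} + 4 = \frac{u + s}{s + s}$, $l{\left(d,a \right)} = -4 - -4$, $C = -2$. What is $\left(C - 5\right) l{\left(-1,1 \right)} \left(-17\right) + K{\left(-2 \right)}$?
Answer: $13$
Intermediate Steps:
$l{\left(d,a \right)} = 0$ ($l{\left(d,a \right)} = -4 + 4 = 0$)
$k{\left(s,u \right)} = -4 + \frac{s + u}{2 s}$ ($k{\left(s,u \right)} = -4 + \frac{u + s}{s + s} = -4 + \frac{s + u}{2 s}$)
$K{\left(x \right)} = 7 - 3 x$ ($K{\left(x \right)} = 7 + \frac{x - 7 x}{2 x} x = 7 + \frac{\left(-6\right) x}{2 x} x = 7 - 3 x$)
$\left(C - 5\right) l{\left(-1,1 \right)} \left(-17\right) + K{\left(-2 \right)} = \left(-2 - 5\right) 0 \left(-17\right) + \left(7 - -6\right) = \left(-7\right) 0 \left(-17\right) + \left(7 + 6\right) = 0 \left(-17\right) + 13 = 0 + 13 = 13$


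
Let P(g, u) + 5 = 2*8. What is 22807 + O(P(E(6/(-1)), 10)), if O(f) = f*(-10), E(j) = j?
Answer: 22697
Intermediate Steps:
P(g, u) = 11 (P(g, u) = -5 + 2*8 = -5 + 16 = 11)
O(f) = -10*f
22807 + O(P(E(6/(-1)), 10)) = 22807 - 10*11 = 22807 - 110 = 22697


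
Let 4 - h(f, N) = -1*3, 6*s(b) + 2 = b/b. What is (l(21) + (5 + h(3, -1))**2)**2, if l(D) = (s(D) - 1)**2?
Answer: 27384289/1296 ≈ 21130.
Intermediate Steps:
s(b) = -1/6 (s(b) = -1/3 + (b/b)/6 = -1/3 + (1/6)*1 = -1/3 + 1/6 = -1/6)
h(f, N) = 7 (h(f, N) = 4 - (-1)*3 = 4 - 1*(-3) = 4 + 3 = 7)
l(D) = 49/36 (l(D) = (-1/6 - 1)**2 = (-7/6)**2 = 49/36)
(l(21) + (5 + h(3, -1))**2)**2 = (49/36 + (5 + 7)**2)**2 = (49/36 + 12**2)**2 = (49/36 + 144)**2 = (5233/36)**2 = 27384289/1296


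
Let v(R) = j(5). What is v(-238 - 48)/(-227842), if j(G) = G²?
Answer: -25/227842 ≈ -0.00010973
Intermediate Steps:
v(R) = 25 (v(R) = 5² = 25)
v(-238 - 48)/(-227842) = 25/(-227842) = 25*(-1/227842) = -25/227842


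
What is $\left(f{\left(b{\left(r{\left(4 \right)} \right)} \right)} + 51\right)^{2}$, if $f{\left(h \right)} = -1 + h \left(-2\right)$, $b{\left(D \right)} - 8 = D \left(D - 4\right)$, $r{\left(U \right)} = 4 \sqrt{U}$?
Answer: $900$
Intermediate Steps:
$b{\left(D \right)} = 8 + D \left(-4 + D\right)$ ($b{\left(D \right)} = 8 + D \left(D - 4\right) = 8 + D \left(-4 + D\right)$)
$f{\left(h \right)} = -1 - 2 h$
$\left(f{\left(b{\left(r{\left(4 \right)} \right)} \right)} + 51\right)^{2} = \left(\left(-1 - 2 \left(8 + \left(4 \sqrt{4}\right)^{2} - 4 \cdot 4 \sqrt{4}\right)\right) + 51\right)^{2} = \left(\left(-1 - 2 \left(8 + \left(4 \cdot 2\right)^{2} - 4 \cdot 4 \cdot 2\right)\right) + 51\right)^{2} = \left(\left(-1 - 2 \left(8 + 8^{2} - 32\right)\right) + 51\right)^{2} = \left(\left(-1 - 2 \left(8 + 64 - 32\right)\right) + 51\right)^{2} = \left(\left(-1 - 80\right) + 51\right)^{2} = \left(-81 + 51\right)^{2} = \left(-30\right)^{2} = 900$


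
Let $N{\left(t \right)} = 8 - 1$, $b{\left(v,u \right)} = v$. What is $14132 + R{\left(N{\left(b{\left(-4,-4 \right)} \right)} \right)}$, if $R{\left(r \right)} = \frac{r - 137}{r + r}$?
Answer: $\frac{98859}{7} \approx 14123.0$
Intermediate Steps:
$N{\left(t \right)} = 7$
$R{\left(r \right)} = \frac{-137 + r}{2 r}$
$14132 + R{\left(N{\left(b{\left(-4,-4 \right)} \right)} \right)} = 14132 + \frac{-137 + 7}{2 \cdot 7} = 14132 + \frac{1}{2} \cdot \frac{1}{7} \left(-130\right) = 14132 - \frac{65}{7} = \frac{98859}{7}$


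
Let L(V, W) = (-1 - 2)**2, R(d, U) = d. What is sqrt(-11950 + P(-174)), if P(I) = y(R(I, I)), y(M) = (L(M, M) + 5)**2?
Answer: 3*I*sqrt(1306) ≈ 108.42*I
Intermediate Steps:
L(V, W) = 9 (L(V, W) = (-3)**2 = 9)
y(M) = 196 (y(M) = (9 + 5)**2 = 14**2 = 196)
P(I) = 196
sqrt(-11950 + P(-174)) = sqrt(-11950 + 196) = sqrt(-11754) = 3*I*sqrt(1306)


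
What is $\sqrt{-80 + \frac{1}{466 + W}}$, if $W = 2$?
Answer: $\frac{i \sqrt{486707}}{78} \approx 8.9442 i$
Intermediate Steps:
$\sqrt{-80 + \frac{1}{466 + W}} = \sqrt{-80 + \frac{1}{466 + 2}} = \sqrt{-80 + \frac{1}{468}} = \sqrt{- \frac{37439}{468}} = \frac{i \sqrt{486707}}{78}$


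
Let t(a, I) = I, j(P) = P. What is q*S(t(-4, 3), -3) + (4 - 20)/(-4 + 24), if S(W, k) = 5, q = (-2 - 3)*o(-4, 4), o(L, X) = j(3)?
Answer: -379/5 ≈ -75.800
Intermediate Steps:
o(L, X) = 3
q = -15 (q = (-2 - 3)*3 = -5*3 = -15)
q*S(t(-4, 3), -3) + (4 - 20)/(-4 + 24) = -15*5 + (4 - 20)/(-4 + 24) = -75 - 16/20 = -75 - 16*1/20 = -75 - ⅘ = -379/5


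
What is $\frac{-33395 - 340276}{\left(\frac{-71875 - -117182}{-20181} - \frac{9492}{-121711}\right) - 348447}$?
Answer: $\frac{917829278285661}{855878158882102} \approx 1.0724$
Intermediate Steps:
$\frac{-33395 - 340276}{\left(\frac{-71875 - -117182}{-20181} - \frac{9492}{-121711}\right) - 348447} = - \frac{373671}{\left(\left(-71875 + 117182\right) \left(- \frac{1}{20181}\right) - - \frac{9492}{121711}\right) - 348447} = - \frac{373671}{\left(45307 \left(- \frac{1}{20181}\right) + \frac{9492}{121711}\right) - 348447} = - \frac{373671}{\left(- \frac{45307}{20181} + \frac{9492}{121711}\right) - 348447} = - \frac{373671}{- \frac{5322802225}{2456249691} - 348447} = - \frac{373671}{- \frac{855878158882102}{2456249691}} = \left(-373671\right) \left(- \frac{2456249691}{855878158882102}\right) = \frac{917829278285661}{855878158882102}$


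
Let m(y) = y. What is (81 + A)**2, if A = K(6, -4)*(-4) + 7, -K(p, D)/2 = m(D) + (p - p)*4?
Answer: 3136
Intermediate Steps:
K(p, D) = -2*D (K(p, D) = -2*(D + (p - p)*4) = -2*(D + 0*4) = -2*(D + 0) = -2*D)
A = -25 (A = -2*(-4)*(-4) + 7 = 8*(-4) + 7 = -32 + 7 = -25)
(81 + A)**2 = (81 - 25)**2 = 56**2 = 3136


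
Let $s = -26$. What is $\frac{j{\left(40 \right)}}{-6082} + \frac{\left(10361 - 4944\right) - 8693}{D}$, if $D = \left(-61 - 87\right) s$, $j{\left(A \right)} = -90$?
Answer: $- \frac{188253}{225034} \approx -0.83655$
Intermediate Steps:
$D = 3848$ ($D = \left(-61 - 87\right) \left(-26\right) = \left(-148\right) \left(-26\right) = 3848$)
$\frac{j{\left(40 \right)}}{-6082} + \frac{\left(10361 - 4944\right) - 8693}{D} = - \frac{90}{-6082} + \frac{\left(10361 - 4944\right) - 8693}{3848} = \left(-90\right) \left(- \frac{1}{6082}\right) + \left(5417 - 8693\right) \frac{1}{3848} = \frac{45}{3041} - \frac{63}{74} = - \frac{188253}{225034}$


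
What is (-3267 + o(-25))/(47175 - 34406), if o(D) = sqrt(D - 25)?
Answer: -3267/12769 + 5*I*sqrt(2)/12769 ≈ -0.25585 + 0.00055377*I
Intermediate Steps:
o(D) = sqrt(-25 + D)
(-3267 + o(-25))/(47175 - 34406) = (-3267 + sqrt(-25 - 25))/(47175 - 34406) = (-3267 + sqrt(-50))/12769 = (-3267 + 5*I*sqrt(2))*(1/12769) = -3267/12769 + 5*I*sqrt(2)/12769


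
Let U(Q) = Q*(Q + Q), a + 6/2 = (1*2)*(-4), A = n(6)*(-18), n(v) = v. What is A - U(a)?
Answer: -350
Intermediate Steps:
A = -108 (A = 6*(-18) = -108)
a = -11 (a = -3 + (1*2)*(-4) = -3 + 2*(-4) = -3 - 8 = -11)
U(Q) = 2*Q² (U(Q) = Q*(2*Q) = 2*Q²)
A - U(a) = -108 - 2*(-11)² = -108 - 2*121 = -108 - 1*242 = -108 - 242 = -350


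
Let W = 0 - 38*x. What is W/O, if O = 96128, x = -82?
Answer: 779/24032 ≈ 0.032415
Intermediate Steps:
W = 3116 (W = 0 - 38*(-82) = 0 + 3116 = 3116)
W/O = 3116/96128 = 3116*(1/96128) = 779/24032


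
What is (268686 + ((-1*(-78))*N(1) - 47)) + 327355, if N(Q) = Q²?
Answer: 596072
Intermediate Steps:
(268686 + ((-1*(-78))*N(1) - 47)) + 327355 = (268686 + (-1*(-78)*1² - 47)) + 327355 = (268686 + (78*1 - 47)) + 327355 = (268686 + (78 - 47)) + 327355 = (268686 + 31) + 327355 = 268717 + 327355 = 596072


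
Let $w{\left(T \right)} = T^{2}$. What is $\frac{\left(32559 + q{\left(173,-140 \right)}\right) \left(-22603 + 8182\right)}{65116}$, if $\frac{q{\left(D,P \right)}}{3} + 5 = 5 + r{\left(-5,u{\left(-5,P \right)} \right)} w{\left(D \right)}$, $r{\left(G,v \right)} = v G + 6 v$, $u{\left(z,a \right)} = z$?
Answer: $\frac{1501139574}{16279} \approx 92213.0$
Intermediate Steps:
$r{\left(G,v \right)} = 6 v + G v$ ($r{\left(G,v \right)} = G v + 6 v = 6 v + G v$)
$q{\left(D,P \right)} = - 15 D^{2}$ ($q{\left(D,P \right)} = -15 + 3 \left(5 + - 5 \left(6 - 5\right) D^{2}\right) = -15 + 3 \left(5 + \left(-5\right) 1 D^{2}\right) = -15 + 3 \left(5 - 5 D^{2}\right) = -15 - \left(-15 + 15 D^{2}\right) = - 15 D^{2}$)
$\frac{\left(32559 + q{\left(173,-140 \right)}\right) \left(-22603 + 8182\right)}{65116} = \frac{\left(32559 - 15 \cdot 173^{2}\right) \left(-22603 + 8182\right)}{65116} = \left(32559 - 448935\right) \left(-14421\right) \frac{1}{65116} = \left(-416376\right) \left(-14421\right) \frac{1}{65116} = 6004558296 \cdot \frac{1}{65116} = \frac{1501139574}{16279}$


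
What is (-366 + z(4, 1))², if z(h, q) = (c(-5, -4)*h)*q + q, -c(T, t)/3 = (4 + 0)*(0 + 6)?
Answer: 426409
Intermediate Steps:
c(T, t) = -72 (c(T, t) = -3*(4 + 0)*(0 + 6) = -12*6 = -3*24 = -72)
z(h, q) = q - 72*h*q (z(h, q) = (-72*h)*q + q = -72*h*q + q = q - 72*h*q)
(-366 + z(4, 1))² = (-366 + 1*(1 - 72*4))² = (-366 + 1*(1 - 288))² = (-366 + 1*(-287))² = (-366 - 287)² = (-653)² = 426409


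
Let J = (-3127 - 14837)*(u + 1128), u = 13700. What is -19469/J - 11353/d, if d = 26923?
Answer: -3023576625889/7171484679216 ≈ -0.42161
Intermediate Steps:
J = -266370192 (J = (-3127 - 14837)*(13700 + 1128) = -17964*14828 = -266370192)
-19469/J - 11353/d = -19469/(-266370192) - 11353/26923 = -19469*(-1/266370192) - 11353*1/26923 = 19469/266370192 - 11353/26923 = -3023576625889/7171484679216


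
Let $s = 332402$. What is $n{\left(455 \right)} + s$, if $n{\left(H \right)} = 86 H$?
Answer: $371532$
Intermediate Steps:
$n{\left(455 \right)} + s = 86 \cdot 455 + 332402 = 39130 + 332402 = 371532$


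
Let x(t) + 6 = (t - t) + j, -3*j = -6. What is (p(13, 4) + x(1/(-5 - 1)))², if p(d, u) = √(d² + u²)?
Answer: (-4 + √185)² ≈ 92.188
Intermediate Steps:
j = 2 (j = -⅓*(-6) = 2)
x(t) = -4 (x(t) = -6 + ((t - t) + 2) = -6 + (0 + 2) = -6 + 2 = -4)
(p(13, 4) + x(1/(-5 - 1)))² = (√(13² + 4²) - 4)² = (√(169 + 16) - 4)² = (√185 - 4)² = (-4 + √185)²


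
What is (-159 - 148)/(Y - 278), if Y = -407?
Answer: 307/685 ≈ 0.44817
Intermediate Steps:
(-159 - 148)/(Y - 278) = (-159 - 148)/(-407 - 278) = -307/(-685) = -307*(-1/685) = 307/685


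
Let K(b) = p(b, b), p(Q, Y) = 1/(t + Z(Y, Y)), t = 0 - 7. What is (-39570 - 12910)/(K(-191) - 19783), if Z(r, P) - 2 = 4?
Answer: 6560/2473 ≈ 2.6526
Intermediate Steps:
Z(r, P) = 6 (Z(r, P) = 2 + 4 = 6)
t = -7
p(Q, Y) = -1 (p(Q, Y) = 1/(-7 + 6) = 1/(-1) = -1)
K(b) = -1
(-39570 - 12910)/(K(-191) - 19783) = (-39570 - 12910)/(-1 - 19783) = -52480/(-19784) = -52480*(-1/19784) = 6560/2473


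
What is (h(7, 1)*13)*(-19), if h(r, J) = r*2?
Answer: -3458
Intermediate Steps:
h(r, J) = 2*r
(h(7, 1)*13)*(-19) = ((2*7)*13)*(-19) = (14*13)*(-19) = 182*(-19) = -3458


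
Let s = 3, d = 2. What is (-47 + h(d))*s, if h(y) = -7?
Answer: -162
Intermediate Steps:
(-47 + h(d))*s = (-47 - 7)*3 = -54*3 = -162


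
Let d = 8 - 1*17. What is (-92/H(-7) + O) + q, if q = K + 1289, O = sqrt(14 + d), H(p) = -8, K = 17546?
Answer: 37693/2 + sqrt(5) ≈ 18849.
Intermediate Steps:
d = -9 (d = 8 - 17 = -9)
O = sqrt(5) (O = sqrt(14 - 9) = sqrt(5) ≈ 2.2361)
q = 18835 (q = 17546 + 1289 = 18835)
(-92/H(-7) + O) + q = (-92/(-8) + sqrt(5)) + 18835 = (-92*(-1/8) + sqrt(5)) + 18835 = (23/2 + sqrt(5)) + 18835 = 37693/2 + sqrt(5)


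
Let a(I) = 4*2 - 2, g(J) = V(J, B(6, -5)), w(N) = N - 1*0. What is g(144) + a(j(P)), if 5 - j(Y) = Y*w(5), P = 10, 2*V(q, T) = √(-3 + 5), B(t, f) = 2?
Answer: 6 + √2/2 ≈ 6.7071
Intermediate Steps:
w(N) = N (w(N) = N + 0 = N)
V(q, T) = √2/2 (V(q, T) = √(-3 + 5)/2 = √2/2)
g(J) = √2/2
j(Y) = 5 - 5*Y (j(Y) = 5 - Y*5 = 5 - 5*Y)
a(I) = 6 (a(I) = 8 - 2 = 6)
g(144) + a(j(P)) = √2/2 + 6 = 6 + √2/2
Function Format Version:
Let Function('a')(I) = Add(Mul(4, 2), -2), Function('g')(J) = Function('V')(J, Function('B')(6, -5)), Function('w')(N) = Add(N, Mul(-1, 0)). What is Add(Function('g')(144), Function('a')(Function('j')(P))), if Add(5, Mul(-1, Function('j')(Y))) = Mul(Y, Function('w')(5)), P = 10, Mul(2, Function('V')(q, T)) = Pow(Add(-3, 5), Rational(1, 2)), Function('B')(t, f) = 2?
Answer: Add(6, Mul(Rational(1, 2), Pow(2, Rational(1, 2)))) ≈ 6.7071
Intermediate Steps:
Function('w')(N) = N (Function('w')(N) = Add(N, 0) = N)
Function('V')(q, T) = Mul(Rational(1, 2), Pow(2, Rational(1, 2))) (Function('V')(q, T) = Mul(Rational(1, 2), Pow(Add(-3, 5), Rational(1, 2))) = Mul(Rational(1, 2), Pow(2, Rational(1, 2))))
Function('g')(J) = Mul(Rational(1, 2), Pow(2, Rational(1, 2)))
Function('j')(Y) = Add(5, Mul(-5, Y)) (Function('j')(Y) = Add(5, Mul(-1, Mul(Y, 5))) = Add(5, Mul(-1, Mul(5, Y))) = Add(5, Mul(-5, Y)))
Function('a')(I) = 6 (Function('a')(I) = Add(8, -2) = 6)
Add(Function('g')(144), Function('a')(Function('j')(P))) = Add(Mul(Rational(1, 2), Pow(2, Rational(1, 2))), 6) = Add(6, Mul(Rational(1, 2), Pow(2, Rational(1, 2))))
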